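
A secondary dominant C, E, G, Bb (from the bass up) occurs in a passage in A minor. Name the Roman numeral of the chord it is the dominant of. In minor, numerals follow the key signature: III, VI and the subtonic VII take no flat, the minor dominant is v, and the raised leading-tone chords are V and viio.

VI

The chord is a dominant seventh chord on C.
A dominant resolves down a perfect fifth: C → F. In A minor, F is scale degree 6, i.e. VI.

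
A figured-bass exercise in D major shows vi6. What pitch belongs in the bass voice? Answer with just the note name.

D

vi in D major has root B; the chord is B-D-F#.
The figure 6 means first inversion — the third is in the bass.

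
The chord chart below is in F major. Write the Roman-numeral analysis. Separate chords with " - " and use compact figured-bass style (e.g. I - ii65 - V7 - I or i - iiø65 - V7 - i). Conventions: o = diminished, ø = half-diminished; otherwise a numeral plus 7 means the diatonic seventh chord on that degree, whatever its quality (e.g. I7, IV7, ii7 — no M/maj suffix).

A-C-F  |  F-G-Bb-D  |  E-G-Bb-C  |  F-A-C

I6 - ii42 - V65 - I

A-C-F: root F is the tonic; major triad there is I6.
F-G-Bb-D has root G, degree 2 in F major, so ii42.
E-G-Bb-C has root C, degree 5 in F major, so V65.
F-A-C: root F is the tonic; major triad there is I.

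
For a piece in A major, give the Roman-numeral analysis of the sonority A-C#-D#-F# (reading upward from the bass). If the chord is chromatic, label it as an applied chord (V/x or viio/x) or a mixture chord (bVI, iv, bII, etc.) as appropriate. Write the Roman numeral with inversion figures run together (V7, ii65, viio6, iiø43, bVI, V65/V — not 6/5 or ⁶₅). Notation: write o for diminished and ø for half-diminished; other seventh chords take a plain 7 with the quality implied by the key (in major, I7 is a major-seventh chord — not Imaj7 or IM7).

viiø43/V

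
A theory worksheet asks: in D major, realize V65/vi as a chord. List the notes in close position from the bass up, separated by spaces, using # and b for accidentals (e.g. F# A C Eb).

A# C# E F#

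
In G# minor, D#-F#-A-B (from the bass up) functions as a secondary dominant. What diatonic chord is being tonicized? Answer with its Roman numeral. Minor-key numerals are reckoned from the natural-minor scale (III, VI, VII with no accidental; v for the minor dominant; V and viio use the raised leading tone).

VI

The chord is a dominant seventh chord on B.
A dominant resolves down a perfect fifth: B → E. In G# minor, E is scale degree 6, i.e. VI.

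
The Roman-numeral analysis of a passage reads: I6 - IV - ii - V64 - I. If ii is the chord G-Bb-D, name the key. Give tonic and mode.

F major

The chord Gm is a minor triad rooted on G; its label is ii.
If G is scale degree 2 and the mode makes that degree carry a minor triad, the tonic is F and the mode is major.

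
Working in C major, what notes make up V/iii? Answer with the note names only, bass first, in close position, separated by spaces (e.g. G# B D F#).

B D# F#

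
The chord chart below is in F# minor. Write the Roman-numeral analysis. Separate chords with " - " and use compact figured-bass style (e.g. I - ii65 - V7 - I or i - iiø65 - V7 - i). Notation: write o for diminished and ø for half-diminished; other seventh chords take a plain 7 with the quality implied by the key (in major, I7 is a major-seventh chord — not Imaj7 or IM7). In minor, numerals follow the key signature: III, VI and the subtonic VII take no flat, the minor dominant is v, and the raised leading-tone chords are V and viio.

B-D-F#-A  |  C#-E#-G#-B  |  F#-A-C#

B-D-F#-A: minor seventh chord on B = scale degree 4 → iv7.
C#-E#-G#-B: dominant seventh chord on C# = scale degree 5 → V7.
F#-A-C#: root F# is the tonic; minor triad there is i.

iv7 - V7 - i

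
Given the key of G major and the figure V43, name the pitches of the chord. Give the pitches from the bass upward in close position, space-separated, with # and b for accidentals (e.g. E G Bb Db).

A C D F#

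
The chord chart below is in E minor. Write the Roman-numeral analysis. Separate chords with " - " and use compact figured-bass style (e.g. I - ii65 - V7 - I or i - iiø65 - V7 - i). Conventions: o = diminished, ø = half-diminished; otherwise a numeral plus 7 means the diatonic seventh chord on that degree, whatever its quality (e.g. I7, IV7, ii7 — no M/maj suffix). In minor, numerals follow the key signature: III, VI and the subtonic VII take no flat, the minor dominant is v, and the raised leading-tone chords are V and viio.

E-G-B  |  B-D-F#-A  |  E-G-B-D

i - v7 - i7

E-G-B has root E, degree 1 in E minor, so i.
B-D-F#-A: minor seventh chord on B = scale degree 5 → v7.
E-G-B-D: minor seventh chord on E = scale degree 1 → i7.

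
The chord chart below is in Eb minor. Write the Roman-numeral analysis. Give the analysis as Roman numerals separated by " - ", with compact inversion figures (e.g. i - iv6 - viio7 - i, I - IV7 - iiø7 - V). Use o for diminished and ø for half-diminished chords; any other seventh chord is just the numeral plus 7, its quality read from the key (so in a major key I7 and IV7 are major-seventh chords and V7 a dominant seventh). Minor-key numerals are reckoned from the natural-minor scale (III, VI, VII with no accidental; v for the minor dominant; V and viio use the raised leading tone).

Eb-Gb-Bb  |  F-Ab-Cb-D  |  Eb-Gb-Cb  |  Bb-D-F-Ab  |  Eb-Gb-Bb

Eb-Gb-Bb: root Eb is the tonic; minor triad there is i.
F-Ab-Cb-D has root D, degree 7 in Eb minor, so viio65.
Eb-Gb-Cb: root Cb is the submediant; major triad there is VI6.
Bb-D-F-Ab: dominant seventh chord on Bb = scale degree 5 → V7.
Eb-Gb-Bb: minor triad on Eb = scale degree 1 → i.

i - viio65 - VI6 - V7 - i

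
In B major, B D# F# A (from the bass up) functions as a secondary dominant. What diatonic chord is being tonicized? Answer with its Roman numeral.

IV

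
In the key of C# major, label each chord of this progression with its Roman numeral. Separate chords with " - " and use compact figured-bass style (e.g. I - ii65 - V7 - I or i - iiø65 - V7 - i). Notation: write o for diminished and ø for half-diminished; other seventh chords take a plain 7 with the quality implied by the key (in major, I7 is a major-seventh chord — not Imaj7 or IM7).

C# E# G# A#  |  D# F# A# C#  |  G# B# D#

C#-E#-G#-A#: root A# is the submediant; minor seventh chord there is vi65.
D#-F#-A#-C#: minor seventh chord on D# = scale degree 2 → ii7.
G#-B#-D# has root G#, degree 5 in C# major, so V.

vi65 - ii7 - V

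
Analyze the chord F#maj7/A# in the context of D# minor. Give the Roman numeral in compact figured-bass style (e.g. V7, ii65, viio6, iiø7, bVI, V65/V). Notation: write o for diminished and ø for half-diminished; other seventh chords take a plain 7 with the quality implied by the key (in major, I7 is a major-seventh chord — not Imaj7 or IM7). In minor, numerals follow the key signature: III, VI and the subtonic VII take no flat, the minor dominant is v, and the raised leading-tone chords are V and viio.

Stacked in thirds the chord is F#-A#-C#-E#: a major seventh chord on F#.
F# is scale degree 3 in D# minor, and a major seventh chord on that degree is written III7.
With A# in the bass the chord is in first inversion, so the figured bass is 65.

III65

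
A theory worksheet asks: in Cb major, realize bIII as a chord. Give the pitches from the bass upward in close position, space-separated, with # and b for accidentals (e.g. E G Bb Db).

Ebb Gb Bbb

Scale degree 3 in Cb major is Eb; lowering it a half step gives Ebb. bIII is a major triad on the lowered third degree, borrowed from the parallel minor.
So the chord is Ebb-Gb-Bbb, a major triad.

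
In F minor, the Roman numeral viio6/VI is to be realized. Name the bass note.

The applied chord viio6/VI is rooted on C: C-Eb-Gb.
The figure 6 means first inversion — the third is in the bass.

Eb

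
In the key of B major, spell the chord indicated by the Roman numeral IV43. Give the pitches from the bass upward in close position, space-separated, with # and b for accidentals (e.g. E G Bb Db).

B D# E G#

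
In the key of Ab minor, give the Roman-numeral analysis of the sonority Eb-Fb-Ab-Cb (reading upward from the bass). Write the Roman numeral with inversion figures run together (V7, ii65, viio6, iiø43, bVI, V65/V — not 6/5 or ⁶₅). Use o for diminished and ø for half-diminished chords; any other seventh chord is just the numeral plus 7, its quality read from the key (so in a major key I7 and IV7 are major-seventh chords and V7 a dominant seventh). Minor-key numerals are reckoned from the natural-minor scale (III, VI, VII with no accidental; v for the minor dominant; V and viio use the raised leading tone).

VI42

Stacked in thirds the chord is Fb-Ab-Cb-Eb: a major seventh chord on Fb.
In Ab minor, Fb is the submediant; the diatonic major seventh chord there is VI7.
With Eb in the bass the chord is in third inversion, so the figured bass is 42.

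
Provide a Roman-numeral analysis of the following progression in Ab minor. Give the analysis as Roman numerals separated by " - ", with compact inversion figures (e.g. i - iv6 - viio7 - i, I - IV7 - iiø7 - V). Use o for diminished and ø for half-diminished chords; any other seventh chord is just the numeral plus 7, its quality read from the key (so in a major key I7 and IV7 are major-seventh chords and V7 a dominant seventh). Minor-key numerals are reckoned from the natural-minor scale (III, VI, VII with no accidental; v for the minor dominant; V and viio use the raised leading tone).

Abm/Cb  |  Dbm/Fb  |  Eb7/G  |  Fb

Abm/Cb: root Ab is the tonic; minor triad there is i6.
Dbm/Fb has root Db, degree 4 in Ab minor, so iv6.
Eb7/G: dominant seventh chord on Eb = scale degree 5 → V65.
Fb: major triad on Fb = scale degree 6 → VI.

i6 - iv6 - V65 - VI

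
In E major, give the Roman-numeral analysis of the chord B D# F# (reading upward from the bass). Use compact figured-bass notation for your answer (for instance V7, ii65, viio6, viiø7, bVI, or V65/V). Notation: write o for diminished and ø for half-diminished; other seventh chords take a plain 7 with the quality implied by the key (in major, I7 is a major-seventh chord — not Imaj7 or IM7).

V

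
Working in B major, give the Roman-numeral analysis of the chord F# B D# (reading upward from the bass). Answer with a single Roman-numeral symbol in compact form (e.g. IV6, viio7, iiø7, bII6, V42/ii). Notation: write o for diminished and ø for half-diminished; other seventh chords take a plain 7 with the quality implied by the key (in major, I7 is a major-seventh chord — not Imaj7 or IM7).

Stacked in thirds the chord is B-D#-F#: a major triad on B.
B is scale degree 1 in B major, and a major triad on that degree is written I.
With F# in the bass the chord is in second inversion, so the figured bass is 64.

I64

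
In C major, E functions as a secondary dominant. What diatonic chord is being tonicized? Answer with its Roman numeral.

vi

The chord is a major triad on E.
A dominant resolves down a perfect fifth: E → A. In C major, A is scale degree 6, i.e. vi.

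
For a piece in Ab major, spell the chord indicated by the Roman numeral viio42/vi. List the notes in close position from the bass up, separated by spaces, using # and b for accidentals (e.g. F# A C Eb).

The slash marks an applied leading-tone chord: viio of vi. In Ab major, vi is F, so the leading tone to it is E, a half step below.
Building a fully diminished seventh chord on E gives E-G-Bb-Db.
With the 42 figure the chord is in third inversion; from the bass Db upward in close position it reads Db-E-G-Bb.

Db E G Bb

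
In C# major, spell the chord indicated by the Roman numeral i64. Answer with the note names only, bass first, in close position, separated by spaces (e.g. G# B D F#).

G# C# E

i64 is the minor tonic, borrowed from the parallel minor. In C# major that root is C#.
So the chord is C#-E-G#.
With the 64 figure the chord is in second inversion; from the bass G# upward in close position it reads G#-C#-E.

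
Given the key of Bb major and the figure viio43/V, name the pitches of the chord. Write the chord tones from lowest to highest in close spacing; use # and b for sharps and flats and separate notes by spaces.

viio43/V is a secondary leading-tone chord. The target V is F in Bb major; the applied chord is rooted a semitone below, on E.
Building a fully diminished seventh chord on E gives E-G-Bb-Db.
With the 43 figure the chord is in second inversion; from the bass Bb upward in close position it reads Bb-Db-E-G.

Bb Db E G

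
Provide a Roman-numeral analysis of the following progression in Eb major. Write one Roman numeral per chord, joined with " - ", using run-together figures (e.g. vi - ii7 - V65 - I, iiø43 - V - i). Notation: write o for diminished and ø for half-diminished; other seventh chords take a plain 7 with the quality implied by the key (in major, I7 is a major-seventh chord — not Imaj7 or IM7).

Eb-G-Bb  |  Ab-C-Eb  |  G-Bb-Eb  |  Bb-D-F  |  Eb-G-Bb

I - IV - I6 - V - I

Eb-G-Bb: major triad on Eb = scale degree 1 → I.
Ab-C-Eb: root Ab is the subdominant; major triad there is IV.
G-Bb-Eb: root Eb is the tonic; major triad there is I6.
Bb-D-F: root Bb is the dominant; major triad there is V.
Eb-G-Bb: major triad on Eb = scale degree 1 → I.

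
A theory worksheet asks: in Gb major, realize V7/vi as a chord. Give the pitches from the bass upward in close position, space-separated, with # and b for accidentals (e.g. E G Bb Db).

V7/vi is a secondary dominant — the dominant seventh of vi. vi in Gb major is Eb, so the applied chord's root is Bb, a perfect fifth above.
Building a dominant seventh chord on Bb gives Bb-D-F-Ab.

Bb D F Ab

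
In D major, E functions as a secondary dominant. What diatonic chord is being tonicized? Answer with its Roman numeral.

The chord is a major triad on E.
A dominant resolves down a perfect fifth: E → A. In D major, A is scale degree 5, i.e. V.

V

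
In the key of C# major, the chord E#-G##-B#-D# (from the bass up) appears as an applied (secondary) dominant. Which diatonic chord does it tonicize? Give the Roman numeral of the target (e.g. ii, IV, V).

The chord is a dominant seventh chord on E#.
A dominant resolves down a perfect fifth: E# → A#. In C# major, A# is scale degree 6, i.e. vi.

vi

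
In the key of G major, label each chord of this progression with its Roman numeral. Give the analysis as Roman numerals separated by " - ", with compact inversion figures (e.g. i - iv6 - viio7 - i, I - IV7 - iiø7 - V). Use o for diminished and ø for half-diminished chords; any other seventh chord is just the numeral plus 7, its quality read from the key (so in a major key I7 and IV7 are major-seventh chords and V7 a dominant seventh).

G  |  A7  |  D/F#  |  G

I - V7/V - V6 - I

G: major triad on G = scale degree 1 → I.
A7: chromatic; A is V of V, so V7/V.
D/F# has root D, degree 5 in G major, so V6.
G: major triad on G = scale degree 1 → I.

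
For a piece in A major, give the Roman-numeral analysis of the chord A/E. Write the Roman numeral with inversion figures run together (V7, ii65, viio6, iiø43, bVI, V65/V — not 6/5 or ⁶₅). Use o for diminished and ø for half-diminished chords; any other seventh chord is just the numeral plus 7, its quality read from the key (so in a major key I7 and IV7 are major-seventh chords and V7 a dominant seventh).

The pitches A-C#-E form a major triad rooted on A.
A is scale degree 1 in A major, and a major triad on that degree is written I.
With E in the bass the chord is in second inversion, so the figured bass is 64.

I64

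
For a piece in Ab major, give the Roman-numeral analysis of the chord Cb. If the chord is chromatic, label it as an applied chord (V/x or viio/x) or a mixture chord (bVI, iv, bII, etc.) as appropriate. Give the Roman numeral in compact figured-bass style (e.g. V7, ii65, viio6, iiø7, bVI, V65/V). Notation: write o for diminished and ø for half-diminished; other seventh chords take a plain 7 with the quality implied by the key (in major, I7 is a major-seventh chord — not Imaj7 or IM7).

bIII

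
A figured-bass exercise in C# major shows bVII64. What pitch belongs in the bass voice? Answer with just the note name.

bVII in C# major has root B; the chord is B-D#-F#.
The figure 64 means second inversion — the fifth is in the bass.

F#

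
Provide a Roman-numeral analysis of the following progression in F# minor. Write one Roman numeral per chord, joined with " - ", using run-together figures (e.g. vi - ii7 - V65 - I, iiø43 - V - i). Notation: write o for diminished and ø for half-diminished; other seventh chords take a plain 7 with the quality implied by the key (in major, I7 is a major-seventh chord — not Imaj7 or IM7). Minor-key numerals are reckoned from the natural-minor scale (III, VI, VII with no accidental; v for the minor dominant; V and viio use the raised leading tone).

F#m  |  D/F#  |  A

F#m: minor triad on F# = scale degree 1 → i.
D/F#: root D is the submediant; major triad there is VI6.
A: root A is the mediant; major triad there is III.

i - VI6 - III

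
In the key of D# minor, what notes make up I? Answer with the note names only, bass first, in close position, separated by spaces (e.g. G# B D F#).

I is the major tonic (Picardy third), borrowed from the parallel major. In D# minor that root is D#.
So the chord is D#-F##-A#.

D# F## A#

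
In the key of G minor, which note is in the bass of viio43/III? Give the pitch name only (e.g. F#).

Eb

The applied chord viio43/III is rooted on A: A-C-Eb-Gb.
The figure 43 means second inversion — the fifth is in the bass.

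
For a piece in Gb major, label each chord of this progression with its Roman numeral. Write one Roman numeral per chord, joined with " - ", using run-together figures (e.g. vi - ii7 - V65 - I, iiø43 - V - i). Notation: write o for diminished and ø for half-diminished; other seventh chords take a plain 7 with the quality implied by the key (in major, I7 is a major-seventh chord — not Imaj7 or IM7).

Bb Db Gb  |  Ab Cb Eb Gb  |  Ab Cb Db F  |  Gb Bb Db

I6 - ii7 - V43 - I

Bb-Db-Gb has root Gb, degree 1 in Gb major, so I6.
Ab-Cb-Eb-Gb: root Ab is the supertonic; minor seventh chord there is ii7.
Ab-Cb-Db-F: root Db is the dominant; dominant seventh chord there is V43.
Gb-Bb-Db: major triad on Gb = scale degree 1 → I.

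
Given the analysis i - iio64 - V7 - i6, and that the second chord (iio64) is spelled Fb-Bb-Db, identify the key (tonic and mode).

Ab minor

iio64 is given as Fb-Bb-Db — a diminished triad with root Bb.
If Bb is scale degree 2 and the mode makes that degree carry a diminished triad, the tonic is Ab and the mode is minor.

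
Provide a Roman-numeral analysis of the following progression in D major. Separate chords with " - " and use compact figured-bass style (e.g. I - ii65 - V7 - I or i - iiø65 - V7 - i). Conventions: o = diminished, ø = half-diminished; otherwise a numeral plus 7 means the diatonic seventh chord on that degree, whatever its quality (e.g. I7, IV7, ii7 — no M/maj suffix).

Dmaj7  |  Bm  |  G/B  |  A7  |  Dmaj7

I7 - vi - IV6 - V7 - I7

Dmaj7: major seventh chord on D = scale degree 1 → I7.
Bm: root B is the submediant; minor triad there is vi.
G/B has root G, degree 4 in D major, so IV6.
A7 has root A, degree 5 in D major, so V7.
Dmaj7 has root D, degree 1 in D major, so I7.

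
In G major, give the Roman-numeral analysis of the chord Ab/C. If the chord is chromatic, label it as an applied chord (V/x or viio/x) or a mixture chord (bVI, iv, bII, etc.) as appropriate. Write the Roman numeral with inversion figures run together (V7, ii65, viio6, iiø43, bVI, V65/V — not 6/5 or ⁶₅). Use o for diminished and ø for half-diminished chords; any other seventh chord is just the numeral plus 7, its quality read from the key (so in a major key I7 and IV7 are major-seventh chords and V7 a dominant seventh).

The pitches Ab-C-Eb form a major triad rooted on Ab.
Ab is the lowered second degree of G major (diatonic 2 would be A). This is the Neapolitan sixth — a major triad on the lowered second degree, here in its customary first inversion.
With C in the bass the chord is in first inversion, so the figured bass is 6.

bII6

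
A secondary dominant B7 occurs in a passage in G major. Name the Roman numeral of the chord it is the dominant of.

The chord is a dominant seventh chord on B.
A dominant resolves down a perfect fifth: B → E. In G major, E is scale degree 6, i.e. vi.

vi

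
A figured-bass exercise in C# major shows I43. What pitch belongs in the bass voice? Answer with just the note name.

I in C# major has root C#; the chord is C#-E#-G#-B#.
The figure 43 means second inversion — the fifth is in the bass.

G#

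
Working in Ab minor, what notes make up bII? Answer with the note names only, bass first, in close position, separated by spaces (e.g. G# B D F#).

Bbb Db Fb

Scale degree 2 in Ab minor is Bb; lowering it a half step gives Bbb. bII is the Neapolitan chord — a major triad on the lowered second degree.
So the chord is Bbb-Db-Fb.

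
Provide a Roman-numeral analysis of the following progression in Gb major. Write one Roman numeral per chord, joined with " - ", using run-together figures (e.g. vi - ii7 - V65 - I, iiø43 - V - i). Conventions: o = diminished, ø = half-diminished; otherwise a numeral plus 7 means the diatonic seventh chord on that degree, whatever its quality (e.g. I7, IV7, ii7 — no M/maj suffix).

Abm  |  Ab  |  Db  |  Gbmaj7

Abm: root Ab is the supertonic; minor triad there is ii.
Ab: a major triad on Ab, the applied dominant of V → V/V.
Db has root Db, degree 5 in Gb major, so V.
Gbmaj7 has root Gb, degree 1 in Gb major, so I7.

ii - V/V - V - I7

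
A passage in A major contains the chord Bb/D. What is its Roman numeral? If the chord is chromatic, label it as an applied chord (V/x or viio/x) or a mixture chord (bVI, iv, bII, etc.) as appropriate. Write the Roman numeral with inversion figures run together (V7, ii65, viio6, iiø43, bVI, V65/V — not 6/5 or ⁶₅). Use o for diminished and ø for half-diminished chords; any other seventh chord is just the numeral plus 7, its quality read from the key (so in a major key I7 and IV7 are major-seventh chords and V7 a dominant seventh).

bII6

Stacked in thirds the chord is Bb-D-F: a major triad on Bb.
Bb is the lowered second degree of A major (diatonic 2 would be B). This is the Neapolitan sixth — a major triad on the lowered second degree, here in its customary first inversion.
With D in the bass the chord is in first inversion, so the figured bass is 6.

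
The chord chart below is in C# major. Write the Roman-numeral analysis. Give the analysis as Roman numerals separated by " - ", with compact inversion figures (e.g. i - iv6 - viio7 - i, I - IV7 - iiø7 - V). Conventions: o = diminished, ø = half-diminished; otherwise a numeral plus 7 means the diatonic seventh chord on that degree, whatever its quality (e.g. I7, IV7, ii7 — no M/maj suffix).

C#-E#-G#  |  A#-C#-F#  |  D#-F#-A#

I - IV6 - ii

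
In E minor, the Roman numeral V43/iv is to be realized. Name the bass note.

B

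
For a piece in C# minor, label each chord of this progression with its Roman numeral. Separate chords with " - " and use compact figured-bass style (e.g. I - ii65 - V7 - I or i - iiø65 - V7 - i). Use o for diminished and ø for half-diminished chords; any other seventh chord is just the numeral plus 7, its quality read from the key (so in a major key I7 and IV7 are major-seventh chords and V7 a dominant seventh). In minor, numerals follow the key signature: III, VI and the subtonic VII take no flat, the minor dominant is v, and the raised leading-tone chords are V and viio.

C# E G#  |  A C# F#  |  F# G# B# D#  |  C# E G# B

C#-E-G#: root C# is the tonic; minor triad there is i.
A-C#-F#: root F# is the subdominant; minor triad there is iv6.
F#-G#-B#-D#: dominant seventh chord on G# = scale degree 5 → V42.
C#-E-G#-B has root C#, degree 1 in C# minor, so i7.

i - iv6 - V42 - i7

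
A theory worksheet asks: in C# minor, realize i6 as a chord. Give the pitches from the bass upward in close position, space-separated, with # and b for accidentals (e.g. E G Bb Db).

E G# C#

In C# minor, scale degree 1 is C#, and the diatonic chord built there is a minor triad.
That chord is spelled C#-E-G#.
With the 6 figure the chord is in first inversion; from the bass E upward in close position it reads E-G#-C#.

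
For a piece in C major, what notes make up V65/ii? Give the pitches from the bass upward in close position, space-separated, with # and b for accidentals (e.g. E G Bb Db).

V65/ii is a secondary dominant — the dominant seventh of ii. ii in C major is D, so the applied chord's root is A, a perfect fifth above.
Building a dominant seventh chord on A gives A-C#-E-G.
With the 65 figure the chord is in first inversion; from the bass C# upward in close position it reads C#-E-G-A.

C# E G A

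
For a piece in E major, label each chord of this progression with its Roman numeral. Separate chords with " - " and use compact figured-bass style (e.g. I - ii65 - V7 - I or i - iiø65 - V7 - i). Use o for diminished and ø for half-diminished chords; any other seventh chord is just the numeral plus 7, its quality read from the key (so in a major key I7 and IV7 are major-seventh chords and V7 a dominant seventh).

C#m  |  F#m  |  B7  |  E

vi - ii - V7 - I

C#m: root C# is the submediant; minor triad there is vi.
F#m: root F# is the supertonic; minor triad there is ii.
B7: root B is the dominant; dominant seventh chord there is V7.
E: root E is the tonic; major triad there is I.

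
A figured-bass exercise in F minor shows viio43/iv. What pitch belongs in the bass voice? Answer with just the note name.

Eb

The applied chord viio43/iv is rooted on A: A-C-Eb-Gb.
The figure 43 means second inversion — the fifth is in the bass.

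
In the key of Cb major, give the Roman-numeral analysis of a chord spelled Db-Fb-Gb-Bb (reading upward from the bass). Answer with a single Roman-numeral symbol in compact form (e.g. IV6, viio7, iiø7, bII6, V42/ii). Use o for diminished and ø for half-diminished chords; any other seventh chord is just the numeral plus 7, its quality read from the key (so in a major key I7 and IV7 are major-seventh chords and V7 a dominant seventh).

The pitches Gb-Bb-Db-Fb form a dominant seventh chord rooted on Gb.
Gb is scale degree 5 in Cb major, and a dominant seventh chord on that degree is written V7.
With Db in the bass the chord is in second inversion, so the figured bass is 43.

V43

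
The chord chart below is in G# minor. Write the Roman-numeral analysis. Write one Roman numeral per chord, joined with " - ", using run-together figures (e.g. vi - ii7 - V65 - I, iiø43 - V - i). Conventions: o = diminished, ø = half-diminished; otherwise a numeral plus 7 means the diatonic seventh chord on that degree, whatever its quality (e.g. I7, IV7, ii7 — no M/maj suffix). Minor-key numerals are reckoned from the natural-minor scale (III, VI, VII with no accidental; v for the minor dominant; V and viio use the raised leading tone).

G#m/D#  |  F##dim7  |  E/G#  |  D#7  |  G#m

i64 - viio7 - VI6 - V7 - i

G#m/D#: minor triad on G# = scale degree 1 → i64.
F##dim7: fully diminished seventh chord on F## = scale degree 7 → viio7.
E/G# has root E, degree 6 in G# minor, so VI6.
D#7: dominant seventh chord on D# = scale degree 5 → V7.
G#m: minor triad on G# = scale degree 1 → i.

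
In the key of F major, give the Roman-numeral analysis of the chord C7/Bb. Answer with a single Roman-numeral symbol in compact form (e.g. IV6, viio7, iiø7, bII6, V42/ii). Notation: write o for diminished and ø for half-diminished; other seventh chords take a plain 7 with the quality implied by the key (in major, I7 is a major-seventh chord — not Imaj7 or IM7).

V42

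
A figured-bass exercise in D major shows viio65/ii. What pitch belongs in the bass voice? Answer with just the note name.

The applied chord viio65/ii is rooted on D#: D#-F#-A-C.
The figure 65 means first inversion — the third is in the bass.

F#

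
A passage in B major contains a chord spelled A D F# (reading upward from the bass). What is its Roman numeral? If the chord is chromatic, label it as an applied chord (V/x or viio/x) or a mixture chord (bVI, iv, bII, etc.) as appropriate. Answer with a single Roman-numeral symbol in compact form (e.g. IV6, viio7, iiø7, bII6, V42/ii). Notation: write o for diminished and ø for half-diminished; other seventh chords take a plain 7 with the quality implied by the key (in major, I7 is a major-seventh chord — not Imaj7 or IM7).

bIII64

Stacked in thirds the chord is D-F#-A: a major triad on D.
D is the lowered third degree of B major (diatonic 3 would be D#). This is a major triad on the lowered third degree, borrowed from the parallel minor.
With A in the bass the chord is in second inversion, so the figured bass is 64.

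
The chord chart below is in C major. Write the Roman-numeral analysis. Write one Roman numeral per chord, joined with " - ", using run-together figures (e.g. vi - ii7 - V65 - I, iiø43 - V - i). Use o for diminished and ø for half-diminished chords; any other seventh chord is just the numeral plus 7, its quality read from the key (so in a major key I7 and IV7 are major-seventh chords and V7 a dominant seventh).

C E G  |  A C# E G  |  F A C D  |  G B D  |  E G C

C-E-G: major triad on C = scale degree 1 → I.
A-C#-E-G is the secondary dominant of ii (dominant seventh chord on A): V7/ii.
F-A-C-D has root D, degree 2 in C major, so ii65.
G-B-D: root G is the dominant; major triad there is V.
E-G-C has root C, degree 1 in C major, so I6.

I - V7/ii - ii65 - V - I6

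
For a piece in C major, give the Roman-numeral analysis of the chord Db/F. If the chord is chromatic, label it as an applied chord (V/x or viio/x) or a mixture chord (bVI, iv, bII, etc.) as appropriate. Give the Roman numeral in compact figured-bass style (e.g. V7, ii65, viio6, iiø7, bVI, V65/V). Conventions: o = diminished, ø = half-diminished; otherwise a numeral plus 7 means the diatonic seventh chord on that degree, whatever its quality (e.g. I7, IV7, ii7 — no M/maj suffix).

The pitches Db-F-Ab form a major triad rooted on Db.
Db is the lowered second degree of C major (diatonic 2 would be D). This is the Neapolitan sixth — a major triad on the lowered second degree, here in its customary first inversion.
With F in the bass the chord is in first inversion, so the figured bass is 6.

bII6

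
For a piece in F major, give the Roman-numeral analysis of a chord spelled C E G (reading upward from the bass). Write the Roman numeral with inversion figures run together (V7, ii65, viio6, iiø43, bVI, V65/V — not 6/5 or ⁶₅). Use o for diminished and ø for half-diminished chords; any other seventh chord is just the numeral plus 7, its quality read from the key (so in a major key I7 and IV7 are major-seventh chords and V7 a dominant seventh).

The pitches C-E-G form a major triad rooted on C.
In F major, C is the dominant; the diatonic major triad there is V.

V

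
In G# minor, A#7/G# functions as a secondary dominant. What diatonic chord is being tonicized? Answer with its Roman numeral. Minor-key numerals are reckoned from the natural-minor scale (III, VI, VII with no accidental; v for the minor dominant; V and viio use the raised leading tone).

The chord is a dominant seventh chord on A#.
A dominant resolves down a perfect fifth: A# → D#. In G# minor, D# is scale degree 5, i.e. V.

V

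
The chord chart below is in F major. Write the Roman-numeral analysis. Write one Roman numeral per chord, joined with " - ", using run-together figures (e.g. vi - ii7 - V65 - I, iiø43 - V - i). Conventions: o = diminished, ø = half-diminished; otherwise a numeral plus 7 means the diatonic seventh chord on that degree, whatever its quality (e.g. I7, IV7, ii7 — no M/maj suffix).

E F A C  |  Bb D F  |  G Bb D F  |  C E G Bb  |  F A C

E-F-A-C: root F is the tonic; major seventh chord there is I42.
Bb-D-F has root Bb, degree 4 in F major, so IV.
G-Bb-D-F: minor seventh chord on G = scale degree 2 → ii7.
C-E-G-Bb has root C, degree 5 in F major, so V7.
F-A-C: root F is the tonic; major triad there is I.

I42 - IV - ii7 - V7 - I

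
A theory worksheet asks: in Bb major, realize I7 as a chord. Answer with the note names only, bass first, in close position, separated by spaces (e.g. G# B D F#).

Bb D F A

In Bb major, scale degree 1 is Bb, and the diatonic chord built there is a major seventh chord.
That chord is spelled Bb-D-F-A.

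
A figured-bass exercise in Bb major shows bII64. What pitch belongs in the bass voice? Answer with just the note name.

Gb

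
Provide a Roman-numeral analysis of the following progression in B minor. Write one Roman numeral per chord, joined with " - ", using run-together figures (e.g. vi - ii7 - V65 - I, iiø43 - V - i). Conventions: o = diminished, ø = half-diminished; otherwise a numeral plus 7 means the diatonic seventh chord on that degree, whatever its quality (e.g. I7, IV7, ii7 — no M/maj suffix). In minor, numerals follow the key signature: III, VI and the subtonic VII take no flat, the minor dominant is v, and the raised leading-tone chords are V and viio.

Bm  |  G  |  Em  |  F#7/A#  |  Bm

i - VI - iv - V65 - i

Bm: root B is the tonic; minor triad there is i.
G: root G is the submediant; major triad there is VI.
Em: minor triad on E = scale degree 4 → iv.
F#7/A#: root F# is the dominant; dominant seventh chord there is V65.
Bm has root B, degree 1 in B minor, so i.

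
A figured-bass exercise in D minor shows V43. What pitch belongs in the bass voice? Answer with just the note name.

E

V in D minor has root A; the chord is A-C#-E-G.
The figure 43 means second inversion — the fifth is in the bass.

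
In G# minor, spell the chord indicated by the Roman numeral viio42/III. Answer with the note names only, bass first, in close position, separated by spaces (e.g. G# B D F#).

G A# C# E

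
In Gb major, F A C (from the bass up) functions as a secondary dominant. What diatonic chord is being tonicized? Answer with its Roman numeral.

iii

The chord is a major triad on F.
A dominant resolves down a perfect fifth: F → Bb. In Gb major, Bb is scale degree 3, i.e. iii.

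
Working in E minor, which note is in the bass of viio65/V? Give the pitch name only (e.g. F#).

The applied chord viio65/V is rooted on A#: A#-C#-E-G.
The figure 65 means first inversion — the third is in the bass.

C#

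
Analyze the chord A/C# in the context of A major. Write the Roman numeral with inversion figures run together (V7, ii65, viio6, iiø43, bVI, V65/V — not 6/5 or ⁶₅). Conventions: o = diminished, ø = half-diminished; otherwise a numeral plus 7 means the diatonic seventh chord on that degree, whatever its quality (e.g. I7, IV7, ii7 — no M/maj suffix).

I6

Stacked in thirds the chord is A-C#-E: a major triad on A.
A is scale degree 1 in A major, and a major triad on that degree is written I.
With C# in the bass the chord is in first inversion, so the figured bass is 6.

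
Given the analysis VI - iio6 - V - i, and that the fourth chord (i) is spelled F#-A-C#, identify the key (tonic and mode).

F# minor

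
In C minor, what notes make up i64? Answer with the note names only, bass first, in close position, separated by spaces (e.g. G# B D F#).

The numeral's case and figure indicate a minor triad. In C minor its root, scale degree 1, is C.
That chord is spelled C-Eb-G.
The figured bass 64 indicates second inversion, placing the fifth (G) in the bass: G-C-Eb.

G C Eb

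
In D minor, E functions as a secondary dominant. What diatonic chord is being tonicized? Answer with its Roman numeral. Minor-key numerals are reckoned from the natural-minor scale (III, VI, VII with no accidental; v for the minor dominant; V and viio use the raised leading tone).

V

The chord is a major triad on E.
A dominant resolves down a perfect fifth: E → A. In D minor, A is scale degree 5, i.e. V.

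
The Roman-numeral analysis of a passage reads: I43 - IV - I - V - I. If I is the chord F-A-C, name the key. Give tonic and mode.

I is given as F-A-C — a major triad with root F.
If F is scale degree 1 and the mode makes that degree carry a major triad, the tonic is F and the mode is major.

F major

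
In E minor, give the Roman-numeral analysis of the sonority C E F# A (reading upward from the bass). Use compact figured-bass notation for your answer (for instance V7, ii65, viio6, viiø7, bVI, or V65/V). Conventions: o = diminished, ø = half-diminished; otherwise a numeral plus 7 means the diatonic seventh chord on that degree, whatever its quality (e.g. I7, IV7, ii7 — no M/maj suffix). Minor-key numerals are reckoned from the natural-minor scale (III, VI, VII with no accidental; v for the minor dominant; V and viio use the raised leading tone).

iiø43

The pitches F#-A-C-E form a half-diminished seventh chord rooted on F#.
F# is scale degree 2 in E minor, and a half-diminished seventh chord on that degree is written iiø7.
With C in the bass the chord is in second inversion, so the figured bass is 43.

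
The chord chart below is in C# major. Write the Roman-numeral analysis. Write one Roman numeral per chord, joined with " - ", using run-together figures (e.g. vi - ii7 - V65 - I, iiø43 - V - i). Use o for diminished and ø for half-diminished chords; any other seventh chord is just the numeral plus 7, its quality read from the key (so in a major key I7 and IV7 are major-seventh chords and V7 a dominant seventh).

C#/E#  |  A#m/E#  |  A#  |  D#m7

I6 - vi64 - V/ii - ii7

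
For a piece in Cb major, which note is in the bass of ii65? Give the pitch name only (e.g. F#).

Fb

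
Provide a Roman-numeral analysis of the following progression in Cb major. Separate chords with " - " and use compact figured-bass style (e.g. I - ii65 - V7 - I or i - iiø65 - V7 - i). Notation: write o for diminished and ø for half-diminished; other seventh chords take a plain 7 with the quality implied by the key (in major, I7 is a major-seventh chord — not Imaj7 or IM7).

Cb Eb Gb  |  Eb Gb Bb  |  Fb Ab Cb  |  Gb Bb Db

I - iii - IV - V

Cb-Eb-Gb: major triad on Cb = scale degree 1 → I.
Eb-Gb-Bb has root Eb, degree 3 in Cb major, so iii.
Fb-Ab-Cb has root Fb, degree 4 in Cb major, so IV.
Gb-Bb-Db: root Gb is the dominant; major triad there is V.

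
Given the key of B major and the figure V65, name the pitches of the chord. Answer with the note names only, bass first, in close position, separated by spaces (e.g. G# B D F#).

The numeral's case and figure indicate a dominant seventh chord. In B major its root, the dominant, is F#.
Stacking thirds from F# gives F#-A#-C#-E.
The figured bass 65 indicates first inversion, placing the third (A#) in the bass: A#-C#-E-F#.

A# C# E F#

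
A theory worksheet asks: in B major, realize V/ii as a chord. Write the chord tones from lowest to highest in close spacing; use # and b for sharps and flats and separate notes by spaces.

G# B# D#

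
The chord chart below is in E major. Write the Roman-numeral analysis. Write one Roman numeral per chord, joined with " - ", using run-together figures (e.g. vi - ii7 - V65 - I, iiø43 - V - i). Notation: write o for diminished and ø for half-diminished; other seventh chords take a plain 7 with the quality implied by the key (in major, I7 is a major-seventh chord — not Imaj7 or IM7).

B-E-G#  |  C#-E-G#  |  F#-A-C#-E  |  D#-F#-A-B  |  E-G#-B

B-E-G#: root E is the tonic; major triad there is I64.
C#-E-G#: minor triad on C# = scale degree 6 → vi.
F#-A-C#-E has root F#, degree 2 in E major, so ii7.
D#-F#-A-B has root B, degree 5 in E major, so V65.
E-G#-B: root E is the tonic; major triad there is I.

I64 - vi - ii7 - V65 - I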